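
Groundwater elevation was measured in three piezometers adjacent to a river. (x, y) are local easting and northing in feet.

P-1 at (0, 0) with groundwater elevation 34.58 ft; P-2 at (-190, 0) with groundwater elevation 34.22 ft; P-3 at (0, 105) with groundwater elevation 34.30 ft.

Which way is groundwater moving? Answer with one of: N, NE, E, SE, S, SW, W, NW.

∂h/∂x = (34.22 − 34.58) / (-190 − 0) = +0.001895
∂h/∂y = (34.30 − 34.58) / (105 − 0) = -0.002667
Flow = −∇h = (-0.001895 east, +0.002667 north), which points northwest.

NW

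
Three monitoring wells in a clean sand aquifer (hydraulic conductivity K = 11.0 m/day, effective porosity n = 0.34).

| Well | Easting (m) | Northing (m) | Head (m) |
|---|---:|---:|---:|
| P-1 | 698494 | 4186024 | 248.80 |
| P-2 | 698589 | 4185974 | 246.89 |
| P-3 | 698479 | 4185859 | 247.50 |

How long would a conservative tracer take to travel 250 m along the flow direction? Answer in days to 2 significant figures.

430 days

Three-point gradient (reference P-1): Δ to P-2 = (95, -50, -1.91), Δ to P-3 = (-15, -165, -1.30).
∂h/∂x = -0.01523, ∂h/∂y = +0.009263 (det = -16425).
|∇h| = √(-0.01523² + 0.009263²) = 0.01783
Seepage velocity v = K·i/n = 11.0 × 0.01783 / 0.34 = 0.5769 m/day.
t = 250 / 0.5769 = 433.4 days.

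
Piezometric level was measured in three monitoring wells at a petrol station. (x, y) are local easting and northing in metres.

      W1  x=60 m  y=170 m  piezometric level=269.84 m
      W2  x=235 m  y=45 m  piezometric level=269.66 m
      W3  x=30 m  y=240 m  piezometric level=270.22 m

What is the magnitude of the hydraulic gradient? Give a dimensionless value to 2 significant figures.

0.0083

Differences from W1: to W2 (Δx, Δy, Δh) = (175, -125, -0.18); to W3 = (-30, 70, +0.38).
Determinant of the coordinate differences = 175·70 − (-30)·(-125) = 8500.
∂h/∂x = [(-0.18)·70 − (+0.38)·(-125)] / 8500 = +0.004106
∂h/∂y = [175·(+0.38) − (-30)·(-0.18)] / 8500 = +0.007188
|∇h| = √(0.004106² + 0.007188²) = 0.008278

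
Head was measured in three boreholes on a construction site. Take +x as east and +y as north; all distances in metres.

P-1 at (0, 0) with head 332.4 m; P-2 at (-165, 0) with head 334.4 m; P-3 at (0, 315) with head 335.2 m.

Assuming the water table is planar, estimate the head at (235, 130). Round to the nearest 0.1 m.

330.7 m

∂h/∂x = (334.4 − 332.4) / (-165 − 0) = -0.01212
∂h/∂y = (335.2 − 332.4) / (315 − 0) = +0.008889
h(235, 130) = 332.4 + (-0.01212)·(235) + (+0.008889)·(130) = 332.4 -2.848 +1.156 = 330.707 m.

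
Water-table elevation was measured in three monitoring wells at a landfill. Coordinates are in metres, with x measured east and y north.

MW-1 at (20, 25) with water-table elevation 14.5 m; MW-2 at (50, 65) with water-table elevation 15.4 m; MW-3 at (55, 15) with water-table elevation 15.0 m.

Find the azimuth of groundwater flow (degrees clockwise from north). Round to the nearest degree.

240°

Taking MW-1 as reference: MW-2−MW-1 = (30, 40, +0.9); MW-3−MW-1 = (35, -10, +0.5).
Determinant of the coordinate differences = 30·(-10) − 35·40 = -1700.
∂h/∂x = [(+0.9)·(-10) − (+0.5)·40] / -1700 = +0.01706
∂h/∂y = [30·(+0.5) − 35·(+0.9)] / -1700 = +0.009706
Flow direction (−∇h) has components (-0.01706 E, -0.009706 N).
Azimuth = atan2(E, N) = atan2(-0.01706, -0.009706) = 240.4° ≈ 240°.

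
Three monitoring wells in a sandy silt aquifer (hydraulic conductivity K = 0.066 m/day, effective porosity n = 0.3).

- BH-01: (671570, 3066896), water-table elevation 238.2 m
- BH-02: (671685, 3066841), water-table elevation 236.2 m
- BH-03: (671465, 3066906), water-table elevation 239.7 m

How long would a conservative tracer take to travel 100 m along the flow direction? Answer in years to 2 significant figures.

Differences from BH-01: to BH-02 (Δx, Δy, Δh) = (115, -55, -2.0); to BH-03 = (-105, 10, +1.5).
Solve a·Δx + b·Δy = Δh: det = 115·10 − (-105)·(-55) = -4625.
∂h/∂x = [(-2.0)·10 − (+1.5)·(-55)] / -4625 = -0.01351
∂h/∂y = [115·(+1.5) − (-105)·(-2.0)] / -4625 = +0.008108
|∇h| = √(-0.01351² + 0.008108²) = 0.01576
Seepage velocity v = K·i/n = 0.066 × 0.01576 / 0.3 = 0.003467 m/day.
t = 100 / 0.003467 = 2.884e+04 days = 79 years.

79 years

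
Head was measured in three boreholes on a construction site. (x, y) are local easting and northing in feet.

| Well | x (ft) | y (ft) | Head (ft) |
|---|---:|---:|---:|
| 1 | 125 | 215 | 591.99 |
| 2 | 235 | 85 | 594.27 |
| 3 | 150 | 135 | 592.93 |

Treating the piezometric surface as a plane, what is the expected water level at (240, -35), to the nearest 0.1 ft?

595.3 ft

Taking 1 as reference: 2−1 = (110, -130, +2.28); 3−1 = (25, -80, +0.94).
Determinant of the coordinate differences = 110·(-80) − 25·(-130) = -5550.
∂h/∂x = [(+2.28)·(-80) − (+0.94)·(-130)] / -5550 = +0.01085
∂h/∂y = [110·(+0.94) − 25·(+2.28)] / -5550 = -0.008360
h(240, -35) = 591.99 + (+0.01085)·(115) + (-0.008360)·(-250) = 591.99 +1.247 +2.090 = 595.327 ft.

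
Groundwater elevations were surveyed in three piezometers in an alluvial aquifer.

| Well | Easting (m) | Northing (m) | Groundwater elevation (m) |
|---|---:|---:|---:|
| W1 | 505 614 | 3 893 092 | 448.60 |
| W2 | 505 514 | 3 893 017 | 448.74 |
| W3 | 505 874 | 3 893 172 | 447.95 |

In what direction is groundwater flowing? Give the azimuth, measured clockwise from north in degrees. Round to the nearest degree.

Taking W1 as reference: W2−W1 = (-100, -75, +0.14); W3−W1 = (260, 80, -0.65).
Determinant of the coordinate differences = (-100)·80 − 260·(-75) = 11500.
∂h/∂x = [(+0.14)·80 − (-0.65)·(-75)] / 11500 = -0.003265
∂h/∂y = [(-100)·(-0.65) − 260·(+0.14)] / 11500 = +0.002487
Flow direction (−∇h) has components (+0.003265 E, -0.002487 N).
Azimuth = atan2(E, N) = atan2(+0.003265, -0.002487) = 127.3° ≈ 127°.

127°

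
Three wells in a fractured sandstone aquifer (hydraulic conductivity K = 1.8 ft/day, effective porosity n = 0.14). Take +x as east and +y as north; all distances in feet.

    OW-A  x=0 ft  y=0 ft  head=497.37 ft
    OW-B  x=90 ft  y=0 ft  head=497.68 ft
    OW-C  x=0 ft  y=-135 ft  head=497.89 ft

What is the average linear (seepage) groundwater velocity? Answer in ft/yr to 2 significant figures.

∂h/∂x = (497.68 − 497.37) / (90 − 0) = +0.003444
∂h/∂y = (497.89 − 497.37) / (-135 − 0) = -0.003852
|∇h| = √(0.003444² + -0.003852²) = 0.005167
Seepage velocity v = K·i/n = 1.8 × 0.005167 / 0.14 = 0.06643 ft/day = 24.26 ft/yr.

24 ft/yr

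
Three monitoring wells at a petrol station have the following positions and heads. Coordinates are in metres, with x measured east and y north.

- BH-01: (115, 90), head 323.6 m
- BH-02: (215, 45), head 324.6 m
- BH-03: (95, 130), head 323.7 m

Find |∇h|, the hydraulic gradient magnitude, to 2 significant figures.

0.017

Differences from BH-01: to BH-02 (Δx, Δy, Δh) = (100, -45, +1.0); to BH-03 = (-20, 40, +0.1).
Determinant of the coordinate differences = 100·40 − (-20)·(-45) = 3100.
∂h/∂x = [(+1.0)·40 − (+0.1)·(-45)] / 3100 = +0.01435
∂h/∂y = [100·(+0.1) − (-20)·(+1.0)] / 3100 = +0.009677
|∇h| = √(0.01435² + 0.009677²) = 0.01731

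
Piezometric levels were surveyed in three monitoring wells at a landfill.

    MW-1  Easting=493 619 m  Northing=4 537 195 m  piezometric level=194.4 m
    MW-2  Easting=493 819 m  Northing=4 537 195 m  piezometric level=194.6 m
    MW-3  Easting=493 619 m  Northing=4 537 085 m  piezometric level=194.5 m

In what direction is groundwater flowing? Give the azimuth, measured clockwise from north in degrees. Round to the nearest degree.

312°

∂h/∂x = (194.6 − 194.4) / (493819 − 493619) = +0.0010000
∂h/∂y = (194.5 − 194.4) / (4537085 − 4537195) = -0.0009091
Flow direction (−∇h) has components (-0.0010000 E, +0.0009091 N).
Azimuth = atan2(E, N) = atan2(-0.0010000, +0.0009091) = 312.3° ≈ 312°.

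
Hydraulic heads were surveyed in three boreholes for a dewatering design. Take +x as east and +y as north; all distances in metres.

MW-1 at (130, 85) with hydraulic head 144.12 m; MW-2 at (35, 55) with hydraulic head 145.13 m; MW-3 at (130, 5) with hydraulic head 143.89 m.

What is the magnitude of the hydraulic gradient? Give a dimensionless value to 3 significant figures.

Three-point gradient (reference MW-1): Δ to MW-2 = (-95, -30, +1.01), Δ to MW-3 = (0, -80, -0.23).
∂h/∂x = -0.01154, ∂h/∂y = +0.002875 (det = 7600).
|∇h| = √(-0.01154² + 0.002875²) = 0.01189

0.0119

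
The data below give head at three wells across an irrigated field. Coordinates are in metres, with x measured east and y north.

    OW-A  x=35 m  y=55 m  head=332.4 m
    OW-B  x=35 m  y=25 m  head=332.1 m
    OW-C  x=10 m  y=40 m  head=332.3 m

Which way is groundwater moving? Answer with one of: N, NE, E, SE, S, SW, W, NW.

Three-point gradient (reference OW-A): Δ to OW-B = (0, -30, -0.3), Δ to OW-C = (-25, -15, -0.1).
∂h/∂x = -0.002000, ∂h/∂y = +0.010000 (det = -750).
Flow = −∇h = (+0.002000 east, -0.010000 north), which points south.

S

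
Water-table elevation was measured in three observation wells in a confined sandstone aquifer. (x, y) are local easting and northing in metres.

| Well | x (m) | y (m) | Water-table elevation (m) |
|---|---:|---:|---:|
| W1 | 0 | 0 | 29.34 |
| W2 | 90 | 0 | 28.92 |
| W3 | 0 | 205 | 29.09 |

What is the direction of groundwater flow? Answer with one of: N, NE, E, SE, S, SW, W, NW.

E

∂h/∂x = (28.92 − 29.34) / (90 − 0) = -0.004667
∂h/∂y = (29.09 − 29.34) / (205 − 0) = -0.001220
Flow = −∇h = (+0.004667 east, +0.001220 north), which points east.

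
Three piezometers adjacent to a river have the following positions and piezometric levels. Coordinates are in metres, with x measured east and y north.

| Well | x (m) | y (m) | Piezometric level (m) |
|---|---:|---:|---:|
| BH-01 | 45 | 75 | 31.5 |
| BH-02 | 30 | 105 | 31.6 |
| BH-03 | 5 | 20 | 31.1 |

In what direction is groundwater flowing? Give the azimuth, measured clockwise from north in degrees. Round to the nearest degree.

Differences from BH-01: to BH-02 (Δx, Δy, Δh) = (-15, 30, +0.1); to BH-03 = (-40, -55, -0.4).
Solve a·Δx + b·Δy = Δh: det = (-15)·(-55) − (-40)·30 = 2025.
∂h/∂x = [(+0.1)·(-55) − (-0.4)·30] / 2025 = +0.003210
∂h/∂y = [(-15)·(-0.4) − (-40)·(+0.1)] / 2025 = +0.004938
Flow direction (−∇h) has components (-0.003210 E, -0.004938 N).
Azimuth = atan2(E, N) = atan2(-0.003210, -0.004938) = 213.0° ≈ 213°.

213°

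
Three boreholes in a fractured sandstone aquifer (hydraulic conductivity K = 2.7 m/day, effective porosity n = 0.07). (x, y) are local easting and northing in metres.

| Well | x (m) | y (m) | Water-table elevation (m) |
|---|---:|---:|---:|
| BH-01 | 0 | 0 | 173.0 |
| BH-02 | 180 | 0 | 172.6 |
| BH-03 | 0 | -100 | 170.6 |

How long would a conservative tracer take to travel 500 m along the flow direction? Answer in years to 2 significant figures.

1.5 years

∂h/∂x = (172.6 − 173.0) / (180 − 0) = -0.002222
∂h/∂y = (170.6 − 173.0) / (-100 − 0) = +0.02400
|∇h| = √(-0.002222² + 0.02400²) = 0.0241
Seepage velocity v = K·i/n = 2.7 × 0.0241 / 0.07 = 0.9296 m/day.
t = 500 / 0.9296 = 537.9 days = 1.47 years.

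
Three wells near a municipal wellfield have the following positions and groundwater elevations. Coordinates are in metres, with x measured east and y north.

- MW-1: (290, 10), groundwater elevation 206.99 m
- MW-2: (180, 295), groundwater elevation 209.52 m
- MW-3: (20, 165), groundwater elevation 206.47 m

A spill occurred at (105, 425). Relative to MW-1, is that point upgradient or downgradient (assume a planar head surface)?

upgradient

Taking MW-1 as reference: MW-2−MW-1 = (-110, 285, +2.53); MW-3−MW-1 = (-270, 155, -0.52).
Solve a·Δx + b·Δy = Δh: det = (-110)·155 − (-270)·285 = 59900.
∂h/∂x = [(+2.53)·155 − (-0.52)·285] / 59900 = +0.009021
∂h/∂y = [(-110)·(-0.52) − (-270)·(+2.53)] / 59900 = +0.01236
Head at (105, 425) = 206.99 + (+0.009021)·(-185) + (+0.01236)·(415) = 210.45 m.
That is higher than the 206.99 m at MW-1, so the point is upgradient.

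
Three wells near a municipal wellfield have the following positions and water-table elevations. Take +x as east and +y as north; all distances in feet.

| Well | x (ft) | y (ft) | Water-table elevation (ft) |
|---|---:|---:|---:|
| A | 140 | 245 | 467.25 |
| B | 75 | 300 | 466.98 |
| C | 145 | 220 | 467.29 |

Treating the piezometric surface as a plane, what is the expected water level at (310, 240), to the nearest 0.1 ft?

Taking A as reference: B−A = (-65, 55, -0.27); C−A = (5, -25, +0.04).
Solve a·Δx + b·Δy = Δh: det = (-65)·(-25) − 5·55 = 1350.
∂h/∂x = [(-0.27)·(-25) − (+0.04)·55] / 1350 = +0.003370
∂h/∂y = [(-65)·(+0.04) − 5·(-0.27)] / 1350 = -0.0009259
h(310, 240) = 467.25 + (+0.003370)·(170) + (-0.0009259)·(-5) = 467.25 +0.573 +0.005 = 467.828 ft.

467.8 ft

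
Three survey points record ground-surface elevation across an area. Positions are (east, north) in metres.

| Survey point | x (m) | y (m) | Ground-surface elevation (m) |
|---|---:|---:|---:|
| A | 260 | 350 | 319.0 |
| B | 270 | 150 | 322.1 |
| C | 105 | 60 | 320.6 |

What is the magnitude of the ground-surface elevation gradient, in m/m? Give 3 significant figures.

0.0225 m/m

Three-point gradient (reference A): Δ to B = (10, -200, +3.1), Δ to C = (-155, -290, +1.6).
∂z/∂x = +0.01708, ∂z/∂y = -0.01465 (det = -33900).
|∇f| = √(0.01708² + -0.01465²) = 0.0225 m/m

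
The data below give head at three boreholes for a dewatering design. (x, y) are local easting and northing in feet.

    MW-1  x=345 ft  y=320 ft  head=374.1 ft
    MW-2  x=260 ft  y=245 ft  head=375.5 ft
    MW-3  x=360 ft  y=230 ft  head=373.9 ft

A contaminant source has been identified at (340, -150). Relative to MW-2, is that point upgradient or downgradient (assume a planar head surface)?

downgradient

With h = a·x + b·y + c and MW-1 as origin, the differences give:
  (-85)·a + (-75)·b = +1.4
  15·a + (-90)·b = -0.2
Eliminate b (×(-90) and ×(-75), subtract): 8775·a = -141.00 → a = ∂h/∂x = -0.01607
Back-substitute: b = ∂h/∂y = -0.0004558.
Head at (340, -150) = 374.1 + (-0.01607)·(-5) + (-0.0004558)·(-470) = 374.39 ft.
That is lower than the 375.5 ft at MW-2, so the point is downgradient.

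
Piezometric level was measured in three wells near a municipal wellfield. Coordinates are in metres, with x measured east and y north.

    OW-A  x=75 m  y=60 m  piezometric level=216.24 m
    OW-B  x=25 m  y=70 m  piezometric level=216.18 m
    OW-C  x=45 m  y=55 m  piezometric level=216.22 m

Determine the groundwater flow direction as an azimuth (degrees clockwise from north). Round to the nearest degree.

328°

Taking OW-A as reference: OW-B−OW-A = (-50, 10, -0.06); OW-C−OW-A = (-30, -5, -0.02).
Solve a·Δx + b·Δy = Δh: det = (-50)·(-5) − (-30)·10 = 550.
∂h/∂x = [(-0.06)·(-5) − (-0.02)·10] / 550 = +0.0009091
∂h/∂y = [(-50)·(-0.02) − (-30)·(-0.06)] / 550 = -0.001455
Flow direction (−∇h) has components (-0.0009091 E, +0.001455 N).
Azimuth = atan2(E, N) = atan2(-0.0009091, +0.001455) = 328.0° ≈ 328°.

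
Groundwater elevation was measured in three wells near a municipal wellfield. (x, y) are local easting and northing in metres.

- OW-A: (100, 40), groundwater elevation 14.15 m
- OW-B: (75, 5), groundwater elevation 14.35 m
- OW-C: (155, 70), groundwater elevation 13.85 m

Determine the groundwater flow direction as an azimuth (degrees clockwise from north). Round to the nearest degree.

Taking OW-A as reference: OW-B−OW-A = (-25, -35, +0.20); OW-C−OW-A = (55, 30, -0.30).
Determinant of the coordinate differences = (-25)·30 − 55·(-35) = 1175.
∂h/∂x = [(+0.20)·30 − (-0.30)·(-35)] / 1175 = -0.003830
∂h/∂y = [(-25)·(-0.30) − 55·(+0.20)] / 1175 = -0.002979
Flow direction (−∇h) has components (+0.003830 E, +0.002979 N).
Azimuth = atan2(E, N) = atan2(+0.003830, +0.002979) = 52.1° ≈ 052°.

052°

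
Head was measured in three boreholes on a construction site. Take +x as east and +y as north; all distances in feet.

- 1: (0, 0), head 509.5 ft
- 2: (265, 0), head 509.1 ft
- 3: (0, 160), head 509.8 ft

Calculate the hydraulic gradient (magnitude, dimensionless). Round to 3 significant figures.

∂h/∂x = (509.1 − 509.5) / (265 − 0) = -0.001509
∂h/∂y = (509.8 − 509.5) / (160 − 0) = +0.001875
|∇h| = √(-0.001509² + 0.001875²) = 0.002407

0.00241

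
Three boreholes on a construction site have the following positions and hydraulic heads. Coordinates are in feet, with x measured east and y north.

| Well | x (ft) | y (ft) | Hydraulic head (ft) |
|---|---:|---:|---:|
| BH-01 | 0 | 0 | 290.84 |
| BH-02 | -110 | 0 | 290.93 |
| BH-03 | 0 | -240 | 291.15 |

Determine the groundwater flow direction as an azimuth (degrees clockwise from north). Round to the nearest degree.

032°

∂h/∂x = (290.93 − 290.84) / (-110 − 0) = -0.0008182
∂h/∂y = (291.15 − 290.84) / (-240 − 0) = -0.001292
Flow direction (−∇h) has components (+0.0008182 E, +0.001292 N).
Azimuth = atan2(E, N) = atan2(+0.0008182, +0.001292) = 32.4° ≈ 032°.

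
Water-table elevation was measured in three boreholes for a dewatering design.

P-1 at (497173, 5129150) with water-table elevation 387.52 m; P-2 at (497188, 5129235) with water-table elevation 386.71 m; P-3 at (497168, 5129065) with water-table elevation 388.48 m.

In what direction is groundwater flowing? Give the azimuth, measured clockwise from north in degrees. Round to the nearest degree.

Three-point gradient (reference P-1): Δ to P-2 = (15, 85, -0.81), Δ to P-3 = (-5, -85, +0.96).
∂h/∂x = +0.01500, ∂h/∂y = -0.01218 (det = -850).
Flow direction (−∇h) has components (-0.01500 E, +0.01218 N).
Azimuth = atan2(E, N) = atan2(-0.01500, +0.01218) = 309.1° ≈ 309°.

309°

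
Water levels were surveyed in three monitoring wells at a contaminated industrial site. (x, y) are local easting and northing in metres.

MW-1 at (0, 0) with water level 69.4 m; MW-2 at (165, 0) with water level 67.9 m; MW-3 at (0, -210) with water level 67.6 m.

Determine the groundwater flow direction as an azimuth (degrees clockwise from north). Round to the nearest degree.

133°

∂h/∂x = (67.9 − 69.4) / (165 − 0) = -0.009091
∂h/∂y = (67.6 − 69.4) / (-210 − 0) = +0.008571
Flow direction (−∇h) has components (+0.009091 E, -0.008571 N).
Azimuth = atan2(E, N) = atan2(+0.009091, -0.008571) = 133.3° ≈ 133°.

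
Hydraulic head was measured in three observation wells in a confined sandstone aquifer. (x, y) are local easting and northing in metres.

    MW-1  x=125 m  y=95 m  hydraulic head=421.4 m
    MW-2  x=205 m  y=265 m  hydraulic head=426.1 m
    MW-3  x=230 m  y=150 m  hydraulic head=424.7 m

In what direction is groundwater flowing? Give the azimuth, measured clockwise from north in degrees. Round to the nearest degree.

Differences from MW-1: to MW-2 (Δx, Δy, Δh) = (80, 170, +4.7); to MW-3 = (105, 55, +3.3).
Solve a·Δx + b·Δy = Δh: det = 80·55 − 105·170 = -13450.
∂h/∂x = [(+4.7)·55 − (+3.3)·170] / -13450 = +0.02249
∂h/∂y = [80·(+3.3) − 105·(+4.7)] / -13450 = +0.01706
Flow direction (−∇h) has components (-0.02249 E, -0.01706 N).
Azimuth = atan2(E, N) = atan2(-0.02249, -0.01706) = 232.8° ≈ 233°.

233°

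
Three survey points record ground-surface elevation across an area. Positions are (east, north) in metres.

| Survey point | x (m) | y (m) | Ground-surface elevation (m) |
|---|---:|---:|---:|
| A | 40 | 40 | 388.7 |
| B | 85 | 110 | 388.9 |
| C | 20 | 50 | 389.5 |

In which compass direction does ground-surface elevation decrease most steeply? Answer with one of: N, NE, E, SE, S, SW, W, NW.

SE

Differences from A: to B (Δx, Δy, Δh) = (45, 70, +0.2); to C = (-20, 10, +0.8).
Determinant of the coordinate differences = 45·10 − (-20)·70 = 1850.
∂z/∂x = [(+0.2)·10 − (+0.8)·70] / 1850 = -0.02919
∂z/∂y = [45·(+0.8) − (-20)·(+0.2)] / 1850 = +0.02162
Steepest decrease is along −∇f = (+0.02919 E, -0.02162 N) → southeast.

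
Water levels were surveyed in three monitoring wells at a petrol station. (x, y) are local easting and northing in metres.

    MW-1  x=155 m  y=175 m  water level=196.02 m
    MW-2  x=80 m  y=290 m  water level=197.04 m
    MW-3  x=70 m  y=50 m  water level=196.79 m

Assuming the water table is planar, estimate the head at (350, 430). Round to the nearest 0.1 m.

194.2 m

With h = a·x + b·y + c and MW-1 as origin, the differences give:
  (-75)·a + 115·b = +1.02
  (-85)·a + (-125)·b = +0.77
Eliminate b (×(-125) and ×115, subtract): 19150·a = -216.050 → a = ∂h/∂x = -0.01128
Back-substitute: b = ∂h/∂y = +0.001512.
h(350, 430) = 196.02 + (-0.01128)·(195) + (+0.001512)·(255) = 196.02 -2.200 +0.385 = 194.206 m.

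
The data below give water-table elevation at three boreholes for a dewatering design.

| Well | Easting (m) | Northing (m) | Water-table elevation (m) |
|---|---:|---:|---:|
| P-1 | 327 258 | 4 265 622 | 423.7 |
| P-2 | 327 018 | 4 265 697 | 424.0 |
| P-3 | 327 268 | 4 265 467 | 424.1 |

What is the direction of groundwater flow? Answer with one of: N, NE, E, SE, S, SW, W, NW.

Differences from P-1: to P-2 (Δx, Δy, Δh) = (-240, 75, +0.3); to P-3 = (10, -155, +0.4).
Solve a·Δx + b·Δy = Δh: det = (-240)·(-155) − 10·75 = 36450.
∂h/∂x = [(+0.3)·(-155) − (+0.4)·75] / 36450 = -0.002099
∂h/∂y = [(-240)·(+0.4) − 10·(+0.3)] / 36450 = -0.002716
Flow = −∇h = (+0.002099 east, +0.002716 north), which points northeast.

NE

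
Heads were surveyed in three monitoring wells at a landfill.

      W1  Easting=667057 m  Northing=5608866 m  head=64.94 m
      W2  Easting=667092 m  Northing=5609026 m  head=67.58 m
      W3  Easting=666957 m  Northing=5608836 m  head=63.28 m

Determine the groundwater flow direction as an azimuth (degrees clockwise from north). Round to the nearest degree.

222°

Differences from W1: to W2 (Δx, Δy, Δh) = (35, 160, +2.64); to W3 = (-100, -30, -1.66).
Solve a·Δx + b·Δy = Δh: det = 35·(-30) − (-100)·160 = 14950.
∂h/∂x = [(+2.64)·(-30) − (-1.66)·160] / 14950 = +0.01247
∂h/∂y = [35·(-1.66) − (-100)·(+2.64)] / 14950 = +0.01377
Flow direction (−∇h) has components (-0.01247 E, -0.01377 N).
Azimuth = atan2(E, N) = atan2(-0.01247, -0.01377) = 222.2° ≈ 222°.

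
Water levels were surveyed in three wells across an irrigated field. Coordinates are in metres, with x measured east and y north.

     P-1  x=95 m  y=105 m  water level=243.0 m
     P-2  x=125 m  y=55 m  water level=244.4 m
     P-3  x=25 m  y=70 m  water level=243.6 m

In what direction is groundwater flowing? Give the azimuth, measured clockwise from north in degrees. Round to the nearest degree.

351°

Three-point gradient (reference P-1): Δ to P-2 = (30, -50, +1.4), Δ to P-3 = (-70, -35, +0.6).
∂h/∂x = +0.004176, ∂h/∂y = -0.02549 (det = -4550).
Flow direction (−∇h) has components (-0.004176 E, +0.02549 N).
Azimuth = atan2(E, N) = atan2(-0.004176, +0.02549) = 350.7° ≈ 351°.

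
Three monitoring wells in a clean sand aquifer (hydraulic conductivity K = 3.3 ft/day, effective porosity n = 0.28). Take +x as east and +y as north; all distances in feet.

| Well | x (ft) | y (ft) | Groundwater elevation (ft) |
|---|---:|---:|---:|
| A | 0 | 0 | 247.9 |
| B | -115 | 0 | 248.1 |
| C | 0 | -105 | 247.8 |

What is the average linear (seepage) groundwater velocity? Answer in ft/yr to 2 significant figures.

8.5 ft/yr

∂h/∂x = (248.1 − 247.9) / (-115 − 0) = -0.001739
∂h/∂y = (247.8 − 247.9) / (-105 − 0) = +0.0009524
|∇h| = √(-0.001739² + 0.0009524²) = 0.001983
Seepage velocity v = K·i/n = 3.3 × 0.001983 / 0.28 = 0.02337 ft/day = 8.536 ft/yr.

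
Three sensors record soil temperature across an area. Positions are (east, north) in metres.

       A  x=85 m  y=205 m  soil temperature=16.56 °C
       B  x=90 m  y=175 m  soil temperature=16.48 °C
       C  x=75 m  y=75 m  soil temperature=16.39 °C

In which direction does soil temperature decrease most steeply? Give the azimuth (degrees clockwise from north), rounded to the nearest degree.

107°

With T = a·x + b·y + c and A as origin, the differences give:
  5·a + (-30)·b = -0.08
  (-10)·a + (-130)·b = -0.17
Eliminate b (×(-130) and ×(-30), subtract): -950·a = 5.300 → a = ∂T/∂x = -0.005579
Back-substitute: b = ∂T/∂y = +0.001737.
Steepest decrease is along −∇f: components (+0.005579 E, -0.001737 N).
Azimuth = atan2(+0.005579, -0.001737) = 107.3° ≈ 107°.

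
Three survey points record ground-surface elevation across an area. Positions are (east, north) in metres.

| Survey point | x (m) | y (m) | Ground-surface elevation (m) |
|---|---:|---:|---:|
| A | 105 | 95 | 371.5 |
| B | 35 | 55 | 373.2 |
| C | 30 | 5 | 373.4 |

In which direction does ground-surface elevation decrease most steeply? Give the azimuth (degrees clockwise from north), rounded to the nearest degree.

086°

Three-point gradient (reference A): Δ to B = (-70, -40, +1.7), Δ to C = (-75, -90, +1.9).
∂z/∂x = -0.02333, ∂z/∂y = -0.001667 (det = 3300).
Steepest decrease is along −∇f: components (+0.02333 E, +0.001667 N).
Azimuth = atan2(+0.02333, +0.001667) = 85.9° ≈ 086°.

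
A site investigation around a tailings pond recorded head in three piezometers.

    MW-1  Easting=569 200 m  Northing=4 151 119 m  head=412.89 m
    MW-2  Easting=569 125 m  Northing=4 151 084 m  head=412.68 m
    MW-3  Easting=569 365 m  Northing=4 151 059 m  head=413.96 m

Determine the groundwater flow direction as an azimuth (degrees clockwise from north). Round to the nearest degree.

312°

Differences from MW-1: to MW-2 (Δx, Δy, Δh) = (-75, -35, -0.21); to MW-3 = (165, -60, +1.07).
Determinant of the coordinate differences = (-75)·(-60) − 165·(-35) = 10275.
∂h/∂x = [(-0.21)·(-60) − (+1.07)·(-35)] / 10275 = +0.004871
∂h/∂y = [(-75)·(+1.07) − 165·(-0.21)] / 10275 = -0.004438
Flow direction (−∇h) has components (-0.004871 E, +0.004438 N).
Azimuth = atan2(E, N) = atan2(-0.004871, +0.004438) = 312.3° ≈ 312°.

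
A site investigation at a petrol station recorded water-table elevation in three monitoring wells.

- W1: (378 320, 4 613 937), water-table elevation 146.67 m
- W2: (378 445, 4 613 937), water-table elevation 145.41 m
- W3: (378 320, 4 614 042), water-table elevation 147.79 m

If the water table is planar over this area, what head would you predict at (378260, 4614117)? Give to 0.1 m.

∂h/∂x = (145.41 − 146.67) / (378445 − 378320) = -0.01008
∂h/∂y = (147.79 − 146.67) / (4614042 − 4613937) = +0.01067
h(378260, 4614117) = 146.67 + (-0.01008)·(-60) + (+0.01067)·(180) = 146.67 +0.605 +1.920 = 149.195 m.

149.2 m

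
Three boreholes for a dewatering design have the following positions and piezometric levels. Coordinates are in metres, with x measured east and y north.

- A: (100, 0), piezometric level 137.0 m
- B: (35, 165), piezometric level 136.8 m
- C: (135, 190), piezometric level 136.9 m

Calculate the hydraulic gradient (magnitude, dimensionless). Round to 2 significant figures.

0.0014

With h = a·x + b·y + c and A as origin, the differences give:
  (-65)·a + 165·b = -0.2
  35·a + 190·b = -0.1
Eliminate b (×190 and ×165, subtract): -18125·a = -21.50 → a = ∂h/∂x = +0.001186
Back-substitute: b = ∂h/∂y = -0.0007448.
|∇h| = √(0.001186² + -0.0007448²) = 0.0014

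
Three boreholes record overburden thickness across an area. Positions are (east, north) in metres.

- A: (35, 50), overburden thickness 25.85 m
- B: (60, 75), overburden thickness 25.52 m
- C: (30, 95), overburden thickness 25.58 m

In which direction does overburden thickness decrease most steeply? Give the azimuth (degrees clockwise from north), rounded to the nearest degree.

Three-point gradient (reference A): Δ to B = (25, 25, -0.33), Δ to C = (-5, 45, -0.27).
∂d/∂x = -0.006480, ∂d/∂y = -0.006720 (det = 1250).
Steepest decrease is along −∇f: components (+0.006480 E, +0.006720 N).
Azimuth = atan2(+0.006480, +0.006720) = 44.0° ≈ 044°.

044°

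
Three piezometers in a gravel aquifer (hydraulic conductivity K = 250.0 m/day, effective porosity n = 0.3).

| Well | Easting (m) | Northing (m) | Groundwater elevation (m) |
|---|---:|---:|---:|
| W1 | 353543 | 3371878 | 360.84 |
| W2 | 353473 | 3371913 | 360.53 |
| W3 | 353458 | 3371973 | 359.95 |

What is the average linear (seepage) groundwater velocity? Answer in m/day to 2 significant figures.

Three-point gradient (reference W1): Δ to W2 = (-70, 35, -0.31), Δ to W3 = (-85, 95, -0.89).
∂h/∂x = -0.0004626, ∂h/∂y = -0.009782 (det = -3675).
|∇h| = √(-0.0004626² + -0.009782²) = 0.009793
Seepage velocity v = K·i/n = 250.0 × 0.009793 / 0.3 = 8.161 m/day.

8.2 m/day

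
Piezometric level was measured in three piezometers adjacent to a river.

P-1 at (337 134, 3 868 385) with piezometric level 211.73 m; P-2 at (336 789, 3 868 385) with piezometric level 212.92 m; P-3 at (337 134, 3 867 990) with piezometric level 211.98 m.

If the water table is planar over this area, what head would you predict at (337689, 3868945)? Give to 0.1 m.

∂h/∂x = (212.92 − 211.73) / (336789 − 337134) = -0.003449
∂h/∂y = (211.98 − 211.73) / (3867990 − 3868385) = -0.0006329
h(337689, 3868945) = 211.73 + (-0.003449)·(555) + (-0.0006329)·(560) = 211.73 -1.914 -0.354 = 209.461 m.

209.5 m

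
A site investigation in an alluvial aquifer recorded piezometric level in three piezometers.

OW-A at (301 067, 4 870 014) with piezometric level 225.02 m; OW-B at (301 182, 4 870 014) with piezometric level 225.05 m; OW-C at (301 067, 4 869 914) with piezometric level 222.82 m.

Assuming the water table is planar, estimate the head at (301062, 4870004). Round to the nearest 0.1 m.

∂h/∂x = (225.05 − 225.02) / (301182 − 301067) = +0.0002609
∂h/∂y = (222.82 − 225.02) / (4869914 − 4870014) = +0.02200
h(301062, 4870004) = 225.02 + (+0.0002609)·(-5) + (+0.02200)·(-10) = 225.02 -0.001 -0.220 = 224.799 m.

224.8 m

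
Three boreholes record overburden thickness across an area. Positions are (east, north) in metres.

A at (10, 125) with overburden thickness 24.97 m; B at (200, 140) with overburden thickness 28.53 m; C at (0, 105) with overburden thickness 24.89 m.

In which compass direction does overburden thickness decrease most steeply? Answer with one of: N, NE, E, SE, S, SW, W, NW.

Taking A as reference: B−A = (190, 15, +3.56); C−A = (-10, -20, -0.08).
Determinant of the coordinate differences = 190·(-20) − (-10)·15 = -3650.
∂d/∂x = [(+3.56)·(-20) − (-0.08)·15] / -3650 = +0.01918
∂d/∂y = [190·(-0.08) − (-10)·(+3.56)] / -3650 = -0.005589
Steepest decrease is along −∇f = (-0.01918 E, +0.005589 N) → west.

W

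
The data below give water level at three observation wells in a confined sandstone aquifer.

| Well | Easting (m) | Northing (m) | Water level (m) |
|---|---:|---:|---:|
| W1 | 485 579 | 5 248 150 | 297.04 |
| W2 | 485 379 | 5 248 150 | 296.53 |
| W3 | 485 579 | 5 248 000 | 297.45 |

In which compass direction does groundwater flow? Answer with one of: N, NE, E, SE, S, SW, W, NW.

∂h/∂x = (296.53 − 297.04) / (485379 − 485579) = +0.002550
∂h/∂y = (297.45 − 297.04) / (5248000 − 5248150) = -0.002733
Flow = −∇h = (-0.002550 east, +0.002733 north), which points northwest.

NW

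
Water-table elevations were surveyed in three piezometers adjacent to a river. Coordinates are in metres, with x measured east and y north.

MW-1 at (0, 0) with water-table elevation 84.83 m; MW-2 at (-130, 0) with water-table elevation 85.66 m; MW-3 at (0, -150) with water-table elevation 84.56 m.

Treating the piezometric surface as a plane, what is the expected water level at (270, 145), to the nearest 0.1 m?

83.4 m

∂h/∂x = (85.66 − 84.83) / (-130 − 0) = -0.006385
∂h/∂y = (84.56 − 84.83) / (-150 − 0) = +0.001800
h(270, 145) = 84.83 + (-0.006385)·(270) + (+0.001800)·(145) = 84.83 -1.724 +0.261 = 83.367 m.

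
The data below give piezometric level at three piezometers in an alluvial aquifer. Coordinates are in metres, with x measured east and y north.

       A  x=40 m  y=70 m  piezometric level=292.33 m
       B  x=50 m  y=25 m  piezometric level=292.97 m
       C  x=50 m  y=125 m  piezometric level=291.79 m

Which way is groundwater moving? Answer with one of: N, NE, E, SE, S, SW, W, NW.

NW

Taking A as reference: B−A = (10, -45, +0.64); C−A = (10, 55, -0.54).
Solve a·Δx + b·Δy = Δh: det = 10·55 − 10·(-45) = 1000.
∂h/∂x = [(+0.64)·55 − (-0.54)·(-45)] / 1000 = +0.01090
∂h/∂y = [10·(-0.54) − 10·(+0.64)] / 1000 = -0.01180
Flow = −∇h = (-0.01090 east, +0.01180 north), which points northwest.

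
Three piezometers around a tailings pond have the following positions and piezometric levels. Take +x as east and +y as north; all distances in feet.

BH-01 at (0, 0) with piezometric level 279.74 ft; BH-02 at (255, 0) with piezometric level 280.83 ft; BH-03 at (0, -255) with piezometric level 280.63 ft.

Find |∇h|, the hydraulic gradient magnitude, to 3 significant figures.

0.00552

∂h/∂x = (280.83 − 279.74) / (255 − 0) = +0.004275
∂h/∂y = (280.63 − 279.74) / (-255 − 0) = -0.003490
|∇h| = √(0.004275² + -0.003490²) = 0.005519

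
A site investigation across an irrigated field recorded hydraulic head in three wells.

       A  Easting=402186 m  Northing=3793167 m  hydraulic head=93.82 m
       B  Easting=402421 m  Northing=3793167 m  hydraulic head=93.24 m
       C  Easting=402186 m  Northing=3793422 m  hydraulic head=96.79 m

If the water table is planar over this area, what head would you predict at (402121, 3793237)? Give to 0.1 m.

∂h/∂x = (93.24 − 93.82) / (402421 − 402186) = -0.002468
∂h/∂y = (96.79 − 93.82) / (3793422 − 3793167) = +0.01165
h(402121, 3793237) = 93.82 + (-0.002468)·(-65) + (+0.01165)·(70) = 93.82 +0.160 +0.815 = 94.796 m.

94.8 m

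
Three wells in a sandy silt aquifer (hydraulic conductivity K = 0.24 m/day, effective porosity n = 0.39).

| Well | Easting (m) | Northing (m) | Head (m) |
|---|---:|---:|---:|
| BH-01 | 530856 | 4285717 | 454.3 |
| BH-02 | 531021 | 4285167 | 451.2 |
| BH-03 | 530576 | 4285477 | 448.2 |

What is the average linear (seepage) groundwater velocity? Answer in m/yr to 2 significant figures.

3.7 m/yr

Three-point gradient (reference BH-01): Δ to BH-02 = (165, -550, -3.1), Δ to BH-03 = (-280, -240, -6.1).
∂h/∂x = +0.01349, ∂h/∂y = +0.009682 (det = -193600).
|∇h| = √(0.01349² + 0.009682²) = 0.0166
Seepage velocity v = K·i/n = 0.24 × 0.0166 / 0.39 = 0.01022 m/day = 3.733 m/yr.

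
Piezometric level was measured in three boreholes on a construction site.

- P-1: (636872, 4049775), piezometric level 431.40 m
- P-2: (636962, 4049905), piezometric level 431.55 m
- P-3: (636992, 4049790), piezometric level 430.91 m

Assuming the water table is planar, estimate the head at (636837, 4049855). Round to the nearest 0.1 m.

431.9 m

Differences from P-1: to P-2 (Δx, Δy, Δh) = (90, 130, +0.15); to P-3 = (120, 15, -0.49).
Solve a·Δx + b·Δy = Δh: det = 90·15 − 120·130 = -14250.
∂h/∂x = [(+0.15)·15 − (-0.49)·130] / -14250 = -0.004628
∂h/∂y = [90·(-0.49) − 120·(+0.15)] / -14250 = +0.004358
h(636837, 4049855) = 431.40 + (-0.004628)·(-35) + (+0.004358)·(80) = 431.40 +0.162 +0.349 = 431.911 m.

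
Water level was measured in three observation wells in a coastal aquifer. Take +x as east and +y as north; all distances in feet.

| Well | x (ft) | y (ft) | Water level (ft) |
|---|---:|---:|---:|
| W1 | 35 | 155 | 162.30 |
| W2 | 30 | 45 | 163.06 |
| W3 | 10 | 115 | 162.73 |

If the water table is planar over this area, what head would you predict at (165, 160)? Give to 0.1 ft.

Three-point gradient (reference W1): Δ to W2 = (-5, -110, +0.76), Δ to W3 = (-25, -40, +0.43).
∂h/∂x = -0.006627, ∂h/∂y = -0.006608 (det = -2550).
h(165, 160) = 162.30 + (-0.006627)·(130) + (-0.006608)·(5) = 162.30 -0.862 -0.033 = 161.405 ft.

161.4 ft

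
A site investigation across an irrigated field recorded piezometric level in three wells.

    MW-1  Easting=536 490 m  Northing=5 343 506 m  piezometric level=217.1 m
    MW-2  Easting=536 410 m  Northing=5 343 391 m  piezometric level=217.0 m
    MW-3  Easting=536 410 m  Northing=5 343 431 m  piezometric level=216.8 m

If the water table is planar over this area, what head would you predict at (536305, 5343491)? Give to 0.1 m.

215.6 m

Differences from MW-1: to MW-2 (Δx, Δy, Δh) = (-80, -115, -0.1); to MW-3 = (-80, -75, -0.3).
Solve a·Δx + b·Δy = Δh: det = (-80)·(-75) − (-80)·(-115) = -3200.
∂h/∂x = [(-0.1)·(-75) − (-0.3)·(-115)] / -3200 = +0.008437
∂h/∂y = [(-80)·(-0.3) − (-80)·(-0.1)] / -3200 = -0.005000
h(536305, 5343491) = 217.1 + (+0.008437)·(-185) + (-0.005000)·(-15) = 217.1 -1.561 +0.075 = 215.614 m.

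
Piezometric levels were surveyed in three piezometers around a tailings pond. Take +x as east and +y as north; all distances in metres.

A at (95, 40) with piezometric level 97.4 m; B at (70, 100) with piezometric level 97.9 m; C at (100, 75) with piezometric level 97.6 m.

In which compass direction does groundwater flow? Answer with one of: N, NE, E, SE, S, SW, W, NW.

SE

Taking A as reference: B−A = (-25, 60, +0.5); C−A = (5, 35, +0.2).
Determinant of the coordinate differences = (-25)·35 − 5·60 = -1175.
∂h/∂x = [(+0.5)·35 − (+0.2)·60] / -1175 = -0.004681
∂h/∂y = [(-25)·(+0.2) − 5·(+0.5)] / -1175 = +0.006383
Flow = −∇h = (+0.004681 east, -0.006383 north), which points southeast.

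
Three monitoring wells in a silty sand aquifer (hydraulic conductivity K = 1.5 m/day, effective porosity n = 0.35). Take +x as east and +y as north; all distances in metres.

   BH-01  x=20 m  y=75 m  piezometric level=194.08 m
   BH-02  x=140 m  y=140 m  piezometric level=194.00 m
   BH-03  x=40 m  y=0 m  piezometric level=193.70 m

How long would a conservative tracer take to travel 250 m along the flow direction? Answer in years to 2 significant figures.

31 years

Differences from BH-01: to BH-02 (Δx, Δy, Δh) = (120, 65, -0.08); to BH-03 = (20, -75, -0.38).
Determinant of the coordinate differences = 120·(-75) − 20·65 = -10300.
∂h/∂x = [(-0.08)·(-75) − (-0.38)·65] / -10300 = -0.002981
∂h/∂y = [120·(-0.38) − 20·(-0.08)] / -10300 = +0.004272
|∇h| = √(-0.002981² + 0.004272²) = 0.005209
Seepage velocity v = K·i/n = 1.5 × 0.005209 / 0.35 = 0.02232 m/day.
t = 250 / 0.02232 = 1.12e+04 days = 30.7 years.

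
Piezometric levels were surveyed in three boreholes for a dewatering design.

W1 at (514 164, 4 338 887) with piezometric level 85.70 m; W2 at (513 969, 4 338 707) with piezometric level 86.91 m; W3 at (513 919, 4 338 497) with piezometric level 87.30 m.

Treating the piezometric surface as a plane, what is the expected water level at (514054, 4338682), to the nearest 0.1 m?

86.4 m

Taking W1 as reference: W2−W1 = (-195, -180, +1.21); W3−W1 = (-245, -390, +1.60).
Solve a·Δx + b·Δy = Δh: det = (-195)·(-390) − (-245)·(-180) = 31950.
∂h/∂x = [(+1.21)·(-390) − (+1.60)·(-180)] / 31950 = -0.005756
∂h/∂y = [(-195)·(+1.60) − (-245)·(+1.21)] / 31950 = -0.0004867
h(514054, 4338682) = 85.70 + (-0.005756)·(-110) + (-0.0004867)·(-205) = 85.70 +0.633 +0.100 = 86.433 m.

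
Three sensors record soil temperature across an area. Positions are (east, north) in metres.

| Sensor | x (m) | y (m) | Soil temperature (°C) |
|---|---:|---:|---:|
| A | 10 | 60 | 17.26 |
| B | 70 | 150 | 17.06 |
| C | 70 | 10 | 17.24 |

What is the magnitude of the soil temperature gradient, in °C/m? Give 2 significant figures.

0.0019 °C/m

Differences from A: to B (Δx, Δy, Δh) = (60, 90, -0.20); to C = (60, -50, -0.02).
Determinant of the coordinate differences = 60·(-50) − 60·90 = -8400.
∂T/∂x = [(-0.20)·(-50) − (-0.02)·90] / -8400 = -0.001405
∂T/∂y = [60·(-0.02) − 60·(-0.20)] / -8400 = -0.001286
|∇f| = √(-0.001405² + -0.001286²) = 0.001905 °C/m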